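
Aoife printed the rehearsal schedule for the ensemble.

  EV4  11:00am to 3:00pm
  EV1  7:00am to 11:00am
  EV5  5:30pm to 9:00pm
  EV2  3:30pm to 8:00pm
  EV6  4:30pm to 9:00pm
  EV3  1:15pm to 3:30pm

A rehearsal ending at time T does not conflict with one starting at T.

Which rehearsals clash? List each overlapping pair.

Check each pair: they overlap iff neither finishes before the other starts.
Sorted by start: EV1, EV4, EV3, EV2, EV6, EV5.
EV4 starts exactly when EV1 ends (back-to-back, no overlap) — done with EV1.
EV3 starts before EV4 ends → EV4 and EV3 overlap.
EV2 starts after EV4 ends — done with EV4.
EV2 starts exactly when EV3 ends (back-to-back, no overlap) — done with EV3.
EV6 starts before EV2 ends → EV2 and EV6 overlap.
EV5 starts before EV2 ends → EV2 and EV5 overlap.
EV5 starts before EV6 ends → EV6 and EV5 overlap.

EV2 & EV5, EV2 & EV6, EV3 & EV4, EV5 & EV6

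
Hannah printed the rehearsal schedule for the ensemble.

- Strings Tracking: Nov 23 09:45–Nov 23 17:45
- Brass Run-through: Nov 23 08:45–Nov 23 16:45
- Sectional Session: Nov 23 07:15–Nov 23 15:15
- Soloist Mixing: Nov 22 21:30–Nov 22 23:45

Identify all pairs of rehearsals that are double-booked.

Check each pair: they overlap iff neither finishes before the other starts.
Sorted by start: Soloist Mixing, Sectional Session, Brass Run-through, Strings Tracking.
Sectional Session starts after Soloist Mixing ends, so Soloist Mixing has no further overlaps.
Brass Run-through starts before Sectional Session ends → Sectional Session and Brass Run-through overlap.
Strings Tracking starts before Sectional Session ends → Sectional Session and Strings Tracking overlap.
Strings Tracking starts before Brass Run-through ends → Brass Run-through and Strings Tracking overlap.

Brass Run-through & Sectional Session, Brass Run-through & Strings Tracking, Sectional Session & Strings Tracking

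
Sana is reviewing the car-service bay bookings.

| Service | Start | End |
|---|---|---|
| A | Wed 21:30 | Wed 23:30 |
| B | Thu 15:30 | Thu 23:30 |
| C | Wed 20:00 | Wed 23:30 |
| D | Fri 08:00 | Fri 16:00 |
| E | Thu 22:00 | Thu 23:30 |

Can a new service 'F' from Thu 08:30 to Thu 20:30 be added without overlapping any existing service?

No — it overlaps B

C: ends Wed 23:30 at or before F starts Thu 08:30 → clear.
A: ends Wed 23:30 at or before F starts Thu 08:30 → clear.
B: starts Thu 15:30 before F ends Thu 20:30, and ends Thu 23:30 after F starts Thu 08:30 → overlap.
E: starts Thu 22:00 at or after F ends Thu 20:30 → clear.
D: starts Fri 08:00 at or after F ends Thu 20:30 → clear.
F overlaps B.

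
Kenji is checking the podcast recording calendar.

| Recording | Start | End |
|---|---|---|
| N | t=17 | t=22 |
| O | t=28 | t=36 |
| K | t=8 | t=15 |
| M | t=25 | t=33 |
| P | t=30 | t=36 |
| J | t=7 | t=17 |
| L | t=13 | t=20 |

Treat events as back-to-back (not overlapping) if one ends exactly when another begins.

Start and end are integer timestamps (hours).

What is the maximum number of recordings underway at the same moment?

Sort all start/end points and keep a running count:
t=7 start J → 1
t=8 start K → 2
t=13 start L → 3
t=15 end K → 2
t=17 end J → 1
t=17 start N → 2
t=20 end L → 1
t=22 end N → 0
t=25 start M → 1
t=28 start O → 2
t=30 start P → 3
t=33 end M → 2
t=36 end O → 1
t=36 end P → 0
Peak is 3, at t=13 (J, K, L).

3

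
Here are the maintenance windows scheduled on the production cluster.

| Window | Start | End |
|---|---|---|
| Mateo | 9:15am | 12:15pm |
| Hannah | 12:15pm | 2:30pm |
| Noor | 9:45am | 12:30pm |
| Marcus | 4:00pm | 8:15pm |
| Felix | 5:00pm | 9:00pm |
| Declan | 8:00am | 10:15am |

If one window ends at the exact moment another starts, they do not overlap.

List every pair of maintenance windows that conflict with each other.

Declan & Mateo, Declan & Noor, Felix & Marcus, Hannah & Noor, Mateo & Noor

Sorted by start: Declan, Mateo, Noor, Hannah, Marcus, Felix.
Mateo starts before Declan ends → Declan and Mateo overlap.
Noor starts before Declan ends → Declan and Noor overlap.
Hannah starts after Declan ends, so Declan has no further overlaps.
Noor starts before Mateo ends → Mateo and Noor overlap.
Hannah starts exactly when Mateo ends (back-to-back, no overlap), so Mateo has no further overlaps.
Hannah starts before Noor ends → Noor and Hannah overlap.
Marcus starts after Noor ends, so Noor has no further overlaps.
Marcus starts after Hannah ends, so Hannah has no further overlaps.
Felix starts before Marcus ends → Marcus and Felix overlap.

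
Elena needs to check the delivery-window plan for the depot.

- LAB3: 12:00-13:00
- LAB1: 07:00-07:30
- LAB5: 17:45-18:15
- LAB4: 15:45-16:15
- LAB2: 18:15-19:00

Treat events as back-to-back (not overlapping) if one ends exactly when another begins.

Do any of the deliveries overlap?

Two intervals overlap when each starts before the other ends.
Sorted by start: LAB1, LAB3, LAB4, LAB5, LAB2.
LAB3 starts after LAB1 ends; LAB1 is clear from here.
LAB4 starts after LAB3 ends; LAB3 is clear from here.
LAB5 starts after LAB4 ends; LAB4 is clear from here.
LAB2 starts exactly when LAB5 ends (back-to-back, no overlap).
Every pair is clear; the schedule has no overlaps.

No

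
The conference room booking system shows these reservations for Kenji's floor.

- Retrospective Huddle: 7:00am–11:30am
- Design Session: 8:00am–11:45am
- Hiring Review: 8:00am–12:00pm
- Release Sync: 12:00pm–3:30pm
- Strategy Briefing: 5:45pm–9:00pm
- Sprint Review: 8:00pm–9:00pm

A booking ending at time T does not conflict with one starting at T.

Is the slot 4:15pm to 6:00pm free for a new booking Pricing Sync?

Retrospective Huddle: ends 11:30am at or before Pricing Sync starts 4:15pm → clear.
Design Session: ends 11:45am at or before Pricing Sync starts 4:15pm → clear.
Hiring Review: ends 12:00pm at or before Pricing Sync starts 4:15pm → clear.
Release Sync: ends 3:30pm at or before Pricing Sync starts 4:15pm → clear.
Strategy Briefing: starts 5:45pm before Pricing Sync ends 6:00pm, and ends 9:00pm after Pricing Sync starts 4:15pm → overlap.
Sprint Review: starts 8:00pm at or after Pricing Sync ends 6:00pm → clear.
Pricing Sync overlaps Strategy Briefing.

No — it overlaps Strategy Briefing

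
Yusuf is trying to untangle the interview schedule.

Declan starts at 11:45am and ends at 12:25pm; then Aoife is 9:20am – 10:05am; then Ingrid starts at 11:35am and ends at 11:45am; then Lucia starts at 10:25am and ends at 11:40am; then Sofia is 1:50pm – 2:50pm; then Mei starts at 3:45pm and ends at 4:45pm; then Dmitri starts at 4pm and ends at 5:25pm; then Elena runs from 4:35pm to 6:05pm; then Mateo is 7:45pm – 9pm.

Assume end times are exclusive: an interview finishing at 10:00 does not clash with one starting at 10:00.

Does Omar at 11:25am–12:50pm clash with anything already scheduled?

Aoife: ends 10:05am at or before Omar starts 11:25am → clear.
Lucia: starts 10:25am before Omar ends 12:50pm, and ends 11:40am after Omar starts 11:25am → overlap.
Ingrid: starts 11:35am before Omar ends 12:50pm, and ends 11:45am after Omar starts 11:25am → overlap.
Declan: starts 11:45am before Omar ends 12:50pm, and ends 12:25pm after Omar starts 11:25am → overlap.
Sofia: starts 1:50pm at or after Omar ends 12:50pm → clear.
Mei: starts 3:45pm at or after Omar ends 12:50pm → clear.
Dmitri: starts 4pm at or after Omar ends 12:50pm → clear.
Elena: starts 4:35pm at or after Omar ends 12:50pm → clear.
Mateo: starts 7:45pm at or after Omar ends 12:50pm → clear.
Omar overlaps Declan, Ingrid, Lucia.

Yes — it overlaps Declan, Ingrid, Lucia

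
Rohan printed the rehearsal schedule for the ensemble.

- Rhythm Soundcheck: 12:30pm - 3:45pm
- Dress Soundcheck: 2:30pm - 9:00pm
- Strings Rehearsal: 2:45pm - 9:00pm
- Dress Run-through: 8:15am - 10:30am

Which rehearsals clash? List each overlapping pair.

Dress Soundcheck & Rhythm Soundcheck, Dress Soundcheck & Strings Rehearsal, Rhythm Soundcheck & Strings Rehearsal

Check each pair: they overlap iff neither finishes before the other starts.
Sorted by start: Dress Run-through, Rhythm Soundcheck, Dress Soundcheck, Strings Rehearsal.
Rhythm Soundcheck starts after Dress Run-through ends; Dress Run-through is clear from here.
Dress Soundcheck starts before Rhythm Soundcheck ends → Rhythm Soundcheck and Dress Soundcheck overlap.
Strings Rehearsal starts before Rhythm Soundcheck ends → Rhythm Soundcheck and Strings Rehearsal overlap.
Strings Rehearsal starts before Dress Soundcheck ends → Dress Soundcheck and Strings Rehearsal overlap.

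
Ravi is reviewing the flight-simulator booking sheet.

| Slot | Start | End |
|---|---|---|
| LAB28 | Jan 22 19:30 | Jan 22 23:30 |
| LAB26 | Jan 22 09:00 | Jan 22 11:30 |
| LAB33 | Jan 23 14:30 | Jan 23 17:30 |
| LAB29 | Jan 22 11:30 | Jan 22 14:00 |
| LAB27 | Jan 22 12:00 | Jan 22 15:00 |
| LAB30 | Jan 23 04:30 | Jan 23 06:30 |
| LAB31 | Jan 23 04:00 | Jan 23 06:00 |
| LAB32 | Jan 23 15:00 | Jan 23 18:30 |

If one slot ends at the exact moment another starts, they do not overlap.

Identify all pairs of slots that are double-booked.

LAB27 & LAB29, LAB30 & LAB31, LAB32 & LAB33

Sorted by start: LAB26, LAB29, LAB27, LAB28, LAB31, LAB30, LAB33, LAB32.
LAB29 starts exactly when LAB26 ends (back-to-back, no overlap); LAB26 is clear from here.
LAB27 starts before LAB29 ends → LAB29 and LAB27 overlap.
LAB28 starts after LAB29 ends; LAB29 is clear from here.
LAB28 starts after LAB27 ends; LAB27 is clear from here.
LAB31 starts after LAB28 ends; LAB28 is clear from here.
LAB30 starts before LAB31 ends → LAB31 and LAB30 overlap.
LAB33 starts after LAB31 ends; LAB31 is clear from here.
LAB33 starts after LAB30 ends; LAB30 is clear from here.
LAB32 starts before LAB33 ends → LAB33 and LAB32 overlap.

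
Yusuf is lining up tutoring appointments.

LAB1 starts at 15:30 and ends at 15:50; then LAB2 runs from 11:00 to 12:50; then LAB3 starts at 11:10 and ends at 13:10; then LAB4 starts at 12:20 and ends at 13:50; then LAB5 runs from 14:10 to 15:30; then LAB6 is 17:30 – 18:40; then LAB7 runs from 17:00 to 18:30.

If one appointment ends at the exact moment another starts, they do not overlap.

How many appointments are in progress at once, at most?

Sort all start/end points and keep a running count:
11:00 start LAB2 → 1
11:10 start LAB3 → 2
12:20 start LAB4 → 3
12:50 end LAB2 → 2
13:10 end LAB3 → 1
13:50 end LAB4 → 0
14:10 start LAB5 → 1
15:30 end LAB5 → 0
15:30 start LAB1 → 1
15:50 end LAB1 → 0
17:00 start LAB7 → 1
17:30 start LAB6 → 2
18:30 end LAB7 → 1
18:40 end LAB6 → 0
Peak is 3, at 12:20 (LAB2, LAB3, LAB4).

3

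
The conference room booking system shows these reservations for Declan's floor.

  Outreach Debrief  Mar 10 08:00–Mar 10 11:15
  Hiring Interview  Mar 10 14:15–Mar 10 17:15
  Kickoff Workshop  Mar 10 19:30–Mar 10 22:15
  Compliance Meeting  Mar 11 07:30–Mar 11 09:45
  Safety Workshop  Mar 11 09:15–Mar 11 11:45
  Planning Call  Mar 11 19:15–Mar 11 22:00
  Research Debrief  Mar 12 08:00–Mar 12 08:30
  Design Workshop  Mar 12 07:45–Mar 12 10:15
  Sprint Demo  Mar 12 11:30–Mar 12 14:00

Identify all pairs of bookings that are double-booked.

Sorted by start: Outreach Debrief, Hiring Interview, Kickoff Workshop, Compliance Meeting, Safety Workshop, Planning Call, Design Workshop, Research Debrief, Sprint Demo.
Hiring Interview starts after Outreach Debrief ends; Outreach Debrief is clear from here.
Kickoff Workshop starts after Hiring Interview ends; Hiring Interview is clear from here.
Compliance Meeting starts after Kickoff Workshop ends; Kickoff Workshop is clear from here.
Safety Workshop starts before Compliance Meeting ends → Compliance Meeting and Safety Workshop overlap.
Planning Call starts after Compliance Meeting ends; Compliance Meeting is clear from here.
Planning Call starts after Safety Workshop ends; Safety Workshop is clear from here.
Design Workshop starts after Planning Call ends; Planning Call is clear from here.
Research Debrief starts before Design Workshop ends → Design Workshop and Research Debrief overlap.
Sprint Demo starts after Design Workshop ends.
Sprint Demo starts after Research Debrief ends.

Compliance Meeting & Safety Workshop, Design Workshop & Research Debrief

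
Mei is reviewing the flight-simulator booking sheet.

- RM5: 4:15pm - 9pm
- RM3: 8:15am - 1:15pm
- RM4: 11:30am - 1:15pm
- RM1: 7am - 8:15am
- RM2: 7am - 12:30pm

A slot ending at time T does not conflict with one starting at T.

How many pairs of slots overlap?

Sorted by start: RM1, RM2, RM3, RM4, RM5.
RM2 starts before RM1 ends → RM1 and RM2 overlap.
RM3 starts exactly when RM1 ends (back-to-back, no overlap), so nothing later overlaps RM1 either.
RM3 starts before RM2 ends → RM2 and RM3 overlap.
RM4 starts before RM2 ends → RM2 and RM4 overlap.
RM5 starts after RM2 ends.
RM4 starts before RM3 ends → RM3 and RM4 overlap.
RM5 starts after RM3 ends.
RM5 starts after RM4 ends.
Overlapping pairs: RM1 & RM2, RM2 & RM3, RM2 & RM4, RM3 & RM4 — 4 in total.

4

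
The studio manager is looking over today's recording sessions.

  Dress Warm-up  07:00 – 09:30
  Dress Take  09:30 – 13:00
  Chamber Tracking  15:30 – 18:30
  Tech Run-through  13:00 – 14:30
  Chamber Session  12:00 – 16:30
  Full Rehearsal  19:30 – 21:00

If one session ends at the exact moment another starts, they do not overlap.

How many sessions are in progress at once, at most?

2

Sort all start/end points and keep a running count:
07:00 start Dress Warm-up → 1
09:30 end Dress Warm-up → 0
09:30 start Dress Take → 1
12:00 start Chamber Session → 2
13:00 end Dress Take → 1
13:00 start Tech Run-through → 2
14:30 end Tech Run-through → 1
15:30 start Chamber Tracking → 2
16:30 end Chamber Session → 1
18:30 end Chamber Tracking → 0
19:30 start Full Rehearsal → 1
21:00 end Full Rehearsal → 0
Peak is 2, at 12:00 (Chamber Session, Dress Take).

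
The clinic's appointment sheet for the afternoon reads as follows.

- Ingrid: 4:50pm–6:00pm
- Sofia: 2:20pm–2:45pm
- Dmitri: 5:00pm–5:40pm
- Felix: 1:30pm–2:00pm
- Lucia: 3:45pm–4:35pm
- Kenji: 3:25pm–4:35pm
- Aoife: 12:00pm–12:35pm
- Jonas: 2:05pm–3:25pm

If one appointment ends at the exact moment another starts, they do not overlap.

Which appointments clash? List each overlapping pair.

Dmitri & Ingrid, Jonas & Sofia, Kenji & Lucia

Two intervals overlap when each starts before the other ends.
Sorted by start: Aoife, Felix, Jonas, Sofia, Kenji, Lucia, Ingrid, Dmitri.
Felix starts after Aoife ends, so Aoife has no further overlaps.
Jonas starts after Felix ends, so Felix has no further overlaps.
Sofia starts before Jonas ends → Jonas and Sofia overlap.
Kenji starts exactly when Jonas ends (back-to-back, no overlap), so Jonas has no further overlaps.
Kenji starts after Sofia ends, so Sofia has no further overlaps.
Lucia starts before Kenji ends → Kenji and Lucia overlap.
Ingrid starts after Kenji ends, so Kenji has no further overlaps.
Ingrid starts after Lucia ends, so Lucia has no further overlaps.
Dmitri starts before Ingrid ends → Ingrid and Dmitri overlap.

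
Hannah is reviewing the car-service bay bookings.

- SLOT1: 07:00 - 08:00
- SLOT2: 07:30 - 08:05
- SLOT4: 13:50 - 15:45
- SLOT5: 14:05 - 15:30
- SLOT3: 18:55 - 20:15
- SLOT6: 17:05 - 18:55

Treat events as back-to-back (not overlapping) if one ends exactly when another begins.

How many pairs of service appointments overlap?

2

Sorted by start: SLOT1, SLOT2, SLOT4, SLOT5, SLOT6, SLOT3.
SLOT2 starts before SLOT1 ends → SLOT1 and SLOT2 overlap.
SLOT4 starts after SLOT1 ends, so SLOT1 has no further overlaps.
SLOT4 starts after SLOT2 ends, so SLOT2 has no further overlaps.
SLOT5 starts before SLOT4 ends → SLOT4 and SLOT5 overlap.
SLOT6 starts after SLOT4 ends, so SLOT4 has no further overlaps.
SLOT6 starts after SLOT5 ends, so SLOT5 has no further overlaps.
SLOT3 starts exactly when SLOT6 ends (back-to-back, no overlap).
Overlapping pairs: SLOT1 & SLOT2, SLOT4 & SLOT5 — 2 in total.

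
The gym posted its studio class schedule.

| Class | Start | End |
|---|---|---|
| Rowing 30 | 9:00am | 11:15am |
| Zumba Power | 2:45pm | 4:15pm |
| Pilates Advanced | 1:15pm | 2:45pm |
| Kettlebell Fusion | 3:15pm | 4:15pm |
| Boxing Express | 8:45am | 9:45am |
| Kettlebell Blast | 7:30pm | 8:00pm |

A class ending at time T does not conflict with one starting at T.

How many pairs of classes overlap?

2

Sorted by start: Boxing Express, Rowing 30, Pilates Advanced, Zumba Power, Kettlebell Fusion, Kettlebell Blast.
Rowing 30 starts before Boxing Express ends → Boxing Express and Rowing 30 overlap.
Pilates Advanced starts after Boxing Express ends — done with Boxing Express.
Pilates Advanced starts after Rowing 30 ends — done with Rowing 30.
Zumba Power starts exactly when Pilates Advanced ends (back-to-back, no overlap) — done with Pilates Advanced.
Kettlebell Fusion starts before Zumba Power ends → Zumba Power and Kettlebell Fusion overlap.
Kettlebell Blast starts after Zumba Power ends.
Kettlebell Blast starts after Kettlebell Fusion ends.
Overlapping pairs: Boxing Express & Rowing 30, Kettlebell Fusion & Zumba Power — 2 in total.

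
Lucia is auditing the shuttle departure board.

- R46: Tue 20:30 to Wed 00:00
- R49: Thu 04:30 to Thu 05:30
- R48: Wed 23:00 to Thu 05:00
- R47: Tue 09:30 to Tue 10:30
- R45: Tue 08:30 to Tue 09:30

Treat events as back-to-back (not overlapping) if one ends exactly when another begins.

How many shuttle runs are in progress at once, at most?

Walk through starts and ends in time order (an end at T is processed before a start at T):
Tue 08:30 start R45 → 1
Tue 09:30 end R45 → 0
Tue 09:30 start R47 → 1
Tue 10:30 end R47 → 0
Tue 20:30 start R46 → 1
Wed 00:00 end R46 → 0
Wed 23:00 start R48 → 1
Thu 04:30 start R49 → 2
Thu 05:00 end R48 → 1
Thu 05:30 end R49 → 0
Peak is 2, at Thu 04:30 (R48, R49).

2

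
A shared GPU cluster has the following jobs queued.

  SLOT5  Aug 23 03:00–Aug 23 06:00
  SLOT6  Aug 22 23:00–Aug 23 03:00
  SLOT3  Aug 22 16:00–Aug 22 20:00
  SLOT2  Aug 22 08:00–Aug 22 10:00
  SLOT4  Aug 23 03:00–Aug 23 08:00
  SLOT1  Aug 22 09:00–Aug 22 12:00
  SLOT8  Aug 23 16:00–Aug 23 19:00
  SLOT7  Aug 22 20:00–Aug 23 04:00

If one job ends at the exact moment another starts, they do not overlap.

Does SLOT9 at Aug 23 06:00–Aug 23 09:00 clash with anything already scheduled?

SLOT2: ends Aug 22 10:00 at or before SLOT9 starts Aug 23 06:00 → clear.
SLOT1: ends Aug 22 12:00 at or before SLOT9 starts Aug 23 06:00 → clear.
SLOT3: ends Aug 22 20:00 at or before SLOT9 starts Aug 23 06:00 → clear.
SLOT7: ends Aug 23 04:00 at or before SLOT9 starts Aug 23 06:00 → clear.
SLOT6: ends Aug 23 03:00 at or before SLOT9 starts Aug 23 06:00 → clear.
SLOT4: starts Aug 23 03:00 before SLOT9 ends Aug 23 09:00, and ends Aug 23 08:00 after SLOT9 starts Aug 23 06:00 → overlap.
SLOT5: ends Aug 23 06:00 at or before SLOT9 starts Aug 23 06:00 → clear.
SLOT8: starts Aug 23 16:00 at or after SLOT9 ends Aug 23 09:00 → clear.
SLOT9 overlaps SLOT4.

Yes — it overlaps SLOT4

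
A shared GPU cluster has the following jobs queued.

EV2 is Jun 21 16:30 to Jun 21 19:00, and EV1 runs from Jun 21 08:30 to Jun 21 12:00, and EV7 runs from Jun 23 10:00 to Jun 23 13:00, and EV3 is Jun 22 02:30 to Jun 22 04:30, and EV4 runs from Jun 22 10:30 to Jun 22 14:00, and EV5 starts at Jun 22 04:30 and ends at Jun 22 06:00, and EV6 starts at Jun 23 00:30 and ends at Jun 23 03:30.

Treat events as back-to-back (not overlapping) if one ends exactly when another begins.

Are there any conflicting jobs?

Sorted by start: EV1, EV2, EV3, EV5, EV4, EV6, EV7.
EV2 starts after EV1 ends, so EV1 has no further overlaps.
EV3 starts after EV2 ends, so EV2 has no further overlaps.
EV5 starts exactly when EV3 ends (back-to-back, no overlap), so EV3 has no further overlaps.
EV4 starts after EV5 ends, so EV5 has no further overlaps.
EV6 starts after EV4 ends, so EV4 has no further overlaps.
EV7 starts after EV6 ends.
Every pair is clear; the schedule has no overlaps.

No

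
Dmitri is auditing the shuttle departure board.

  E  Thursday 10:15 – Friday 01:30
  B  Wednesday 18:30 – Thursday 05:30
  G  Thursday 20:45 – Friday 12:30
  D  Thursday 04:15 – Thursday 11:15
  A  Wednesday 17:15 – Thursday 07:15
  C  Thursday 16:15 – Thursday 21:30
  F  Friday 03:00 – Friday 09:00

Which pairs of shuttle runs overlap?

A & B, A & D, B & D, C & E, C & G, D & E, E & G, F & G

Sorted by start: A, B, D, E, C, G, F.
B starts before A ends → A and B overlap.
D starts before A ends → A and D overlap.
E starts after A ends, so nothing later overlaps A either.
D starts before B ends → B and D overlap.
E starts after B ends, so nothing later overlaps B either.
E starts before D ends → D and E overlap.
C starts after D ends, so nothing later overlaps D either.
C starts before E ends → E and C overlap.
G starts before E ends → E and G overlap.
F starts after E ends.
G starts before C ends → C and G overlap.
F starts after C ends.
F starts before G ends → G and F overlap.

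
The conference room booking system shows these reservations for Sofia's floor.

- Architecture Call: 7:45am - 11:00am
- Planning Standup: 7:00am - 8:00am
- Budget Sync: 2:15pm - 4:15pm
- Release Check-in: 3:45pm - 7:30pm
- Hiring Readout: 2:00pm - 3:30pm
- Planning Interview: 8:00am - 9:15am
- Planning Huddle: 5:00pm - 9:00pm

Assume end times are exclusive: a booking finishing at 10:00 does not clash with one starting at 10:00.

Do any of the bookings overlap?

Check each pair: they overlap iff neither finishes before the other starts.
Sorted by start: Planning Standup, Architecture Call, Planning Interview, Hiring Readout, Budget Sync, Release Check-in, Planning Huddle.
Architecture Call starts before Planning Standup ends → Planning Standup and Architecture Call overlap.
That's a conflict, so the schedule is not conflict-free.

Yes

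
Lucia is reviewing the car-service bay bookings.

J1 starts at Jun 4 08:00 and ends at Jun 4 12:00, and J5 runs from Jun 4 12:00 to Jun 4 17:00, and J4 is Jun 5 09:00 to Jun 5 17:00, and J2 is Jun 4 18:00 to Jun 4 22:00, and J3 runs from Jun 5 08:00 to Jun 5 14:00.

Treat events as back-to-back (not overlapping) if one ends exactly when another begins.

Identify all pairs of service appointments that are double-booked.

J3 & J4

Sorted by start: J1, J5, J2, J3, J4.
J5 starts exactly when J1 ends (back-to-back, no overlap) — done with J1.
J2 starts after J5 ends — done with J5.
J3 starts after J2 ends — done with J2.
J4 starts before J3 ends → J3 and J4 overlap.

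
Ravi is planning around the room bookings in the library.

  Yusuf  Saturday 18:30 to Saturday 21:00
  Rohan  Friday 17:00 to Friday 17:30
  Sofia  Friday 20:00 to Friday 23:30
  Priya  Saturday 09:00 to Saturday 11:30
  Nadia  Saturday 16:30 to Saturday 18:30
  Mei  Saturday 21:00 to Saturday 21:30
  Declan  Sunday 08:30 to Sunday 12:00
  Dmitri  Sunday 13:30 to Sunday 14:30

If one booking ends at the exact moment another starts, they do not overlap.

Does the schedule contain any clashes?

Check each pair: they overlap iff neither finishes before the other starts.
Sorted by start: Rohan, Sofia, Priya, Nadia, Yusuf, Mei, Declan, Dmitri.
Sofia starts after Rohan ends — done with Rohan.
Priya starts after Sofia ends — done with Sofia.
Nadia starts after Priya ends — done with Priya.
Yusuf starts exactly when Nadia ends (back-to-back, no overlap) — done with Nadia.
Mei starts exactly when Yusuf ends (back-to-back, no overlap) — done with Yusuf.
Declan starts after Mei ends — done with Mei.
Dmitri starts after Declan ends.
Every pair is clear; the schedule has no overlaps.

No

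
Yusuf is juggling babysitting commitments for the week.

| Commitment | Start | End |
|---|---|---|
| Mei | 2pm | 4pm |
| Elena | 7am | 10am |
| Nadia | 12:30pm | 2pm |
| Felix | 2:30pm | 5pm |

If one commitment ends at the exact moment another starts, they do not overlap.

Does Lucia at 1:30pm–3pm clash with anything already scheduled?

Yes — it overlaps Felix, Mei, Nadia

Elena: ends 10am at or before Lucia starts 1:30pm → clear.
Nadia: starts 12:30pm before Lucia ends 3pm, and ends 2pm after Lucia starts 1:30pm → overlap.
Mei: starts 2pm before Lucia ends 3pm, and ends 4pm after Lucia starts 1:30pm → overlap.
Felix: starts 2:30pm before Lucia ends 3pm, and ends 5pm after Lucia starts 1:30pm → overlap.
Lucia overlaps Nadia, Felix, Mei.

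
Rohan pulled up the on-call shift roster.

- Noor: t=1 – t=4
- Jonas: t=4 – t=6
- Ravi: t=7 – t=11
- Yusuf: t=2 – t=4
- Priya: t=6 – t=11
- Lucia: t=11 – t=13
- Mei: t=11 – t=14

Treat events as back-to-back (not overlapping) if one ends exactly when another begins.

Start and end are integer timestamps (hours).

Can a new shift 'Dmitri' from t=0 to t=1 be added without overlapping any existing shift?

Yes — the slot is free

Noor: starts t=1 at or after Dmitri ends t=1 → clear.
Yusuf: starts t=2 at or after Dmitri ends t=1 → clear.
Jonas: starts t=4 at or after Dmitri ends t=1 → clear.
Priya: starts t=6 at or after Dmitri ends t=1 → clear.
Ravi: starts t=7 at or after Dmitri ends t=1 → clear.
Lucia: starts t=11 at or after Dmitri ends t=1 → clear.
Mei: starts t=11 at or after Dmitri ends t=1 → clear.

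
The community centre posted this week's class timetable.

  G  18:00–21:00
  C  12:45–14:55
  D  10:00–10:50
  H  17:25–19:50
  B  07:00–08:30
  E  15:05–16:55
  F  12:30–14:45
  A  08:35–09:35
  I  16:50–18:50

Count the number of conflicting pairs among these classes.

5

Sorted by start: B, A, D, F, C, E, I, H, G.
A starts after B ends; B is clear from here.
D starts after A ends; A is clear from here.
F starts after D ends; D is clear from here.
C starts before F ends → F and C overlap.
E starts after F ends; F is clear from here.
E starts after C ends; C is clear from here.
I starts before E ends → E and I overlap.
H starts after E ends; E is clear from here.
H starts before I ends → I and H overlap.
G starts before I ends → I and G overlap.
G starts before H ends → H and G overlap.
Overlapping pairs: C & F, E & I, G & H, G & I, H & I — 5 in total.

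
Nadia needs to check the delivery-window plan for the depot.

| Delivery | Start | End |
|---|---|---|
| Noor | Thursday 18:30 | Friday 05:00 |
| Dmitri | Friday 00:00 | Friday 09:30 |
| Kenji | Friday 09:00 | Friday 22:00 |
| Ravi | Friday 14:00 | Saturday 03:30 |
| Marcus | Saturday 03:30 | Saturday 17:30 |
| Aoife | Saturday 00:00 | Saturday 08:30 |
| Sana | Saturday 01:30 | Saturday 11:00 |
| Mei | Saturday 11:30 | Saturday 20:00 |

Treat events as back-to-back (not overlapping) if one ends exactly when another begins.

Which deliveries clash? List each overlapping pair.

Aoife & Marcus, Aoife & Ravi, Aoife & Sana, Dmitri & Kenji, Dmitri & Noor, Kenji & Ravi, Marcus & Mei, Marcus & Sana, Ravi & Sana

Two intervals overlap when each starts before the other ends.
Sorted by start: Noor, Dmitri, Kenji, Ravi, Aoife, Sana, Marcus, Mei.
Dmitri starts before Noor ends → Noor and Dmitri overlap.
Kenji starts after Noor ends; Noor is clear from here.
Kenji starts before Dmitri ends → Dmitri and Kenji overlap.
Ravi starts after Dmitri ends; Dmitri is clear from here.
Ravi starts before Kenji ends → Kenji and Ravi overlap.
Aoife starts after Kenji ends; Kenji is clear from here.
Aoife starts before Ravi ends → Ravi and Aoife overlap.
Sana starts before Ravi ends → Ravi and Sana overlap.
Marcus starts exactly when Ravi ends (back-to-back, no overlap); Ravi is clear from here.
Sana starts before Aoife ends → Aoife and Sana overlap.
Marcus starts before Aoife ends → Aoife and Marcus overlap.
Mei starts after Aoife ends.
Marcus starts before Sana ends → Sana and Marcus overlap.
Mei starts after Sana ends.
Mei starts before Marcus ends → Marcus and Mei overlap.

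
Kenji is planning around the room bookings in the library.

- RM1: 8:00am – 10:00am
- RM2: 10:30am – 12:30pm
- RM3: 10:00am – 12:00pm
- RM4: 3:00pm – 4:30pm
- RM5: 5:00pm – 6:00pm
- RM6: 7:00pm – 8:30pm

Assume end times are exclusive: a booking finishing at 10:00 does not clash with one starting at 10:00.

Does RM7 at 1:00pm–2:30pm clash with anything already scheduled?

No — it doesn't clash with anything

RM1: ends 10:00am at or before RM7 starts 1:00pm → clear.
RM3: ends 12:00pm at or before RM7 starts 1:00pm → clear.
RM2: ends 12:30pm at or before RM7 starts 1:00pm → clear.
RM4: starts 3:00pm at or after RM7 ends 2:30pm → clear.
RM5: starts 5:00pm at or after RM7 ends 2:30pm → clear.
RM6: starts 7:00pm at or after RM7 ends 2:30pm → clear.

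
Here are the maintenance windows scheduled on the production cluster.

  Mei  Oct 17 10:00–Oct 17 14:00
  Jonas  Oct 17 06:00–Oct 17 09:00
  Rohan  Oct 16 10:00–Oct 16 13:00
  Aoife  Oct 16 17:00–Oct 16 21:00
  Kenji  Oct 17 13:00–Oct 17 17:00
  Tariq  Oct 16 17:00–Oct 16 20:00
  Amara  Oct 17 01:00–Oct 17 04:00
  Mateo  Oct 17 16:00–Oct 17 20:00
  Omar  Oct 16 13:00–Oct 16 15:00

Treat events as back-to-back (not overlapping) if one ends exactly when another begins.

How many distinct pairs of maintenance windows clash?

Check each pair: they overlap iff neither finishes before the other starts.
Sorted by start: Rohan, Omar, Aoife, Tariq, Amara, Jonas, Mei, Kenji, Mateo.
Omar starts exactly when Rohan ends (back-to-back, no overlap), so Rohan has no further overlaps.
Aoife starts after Omar ends, so Omar has no further overlaps.
Tariq starts before Aoife ends → Aoife and Tariq overlap.
Amara starts after Aoife ends, so Aoife has no further overlaps.
Amara starts after Tariq ends, so Tariq has no further overlaps.
Jonas starts after Amara ends, so Amara has no further overlaps.
Mei starts after Jonas ends, so Jonas has no further overlaps.
Kenji starts before Mei ends → Mei and Kenji overlap.
Mateo starts after Mei ends.
Mateo starts before Kenji ends → Kenji and Mateo overlap.
Overlapping pairs: Aoife & Tariq, Kenji & Mateo, Kenji & Mei — 3 in total.

3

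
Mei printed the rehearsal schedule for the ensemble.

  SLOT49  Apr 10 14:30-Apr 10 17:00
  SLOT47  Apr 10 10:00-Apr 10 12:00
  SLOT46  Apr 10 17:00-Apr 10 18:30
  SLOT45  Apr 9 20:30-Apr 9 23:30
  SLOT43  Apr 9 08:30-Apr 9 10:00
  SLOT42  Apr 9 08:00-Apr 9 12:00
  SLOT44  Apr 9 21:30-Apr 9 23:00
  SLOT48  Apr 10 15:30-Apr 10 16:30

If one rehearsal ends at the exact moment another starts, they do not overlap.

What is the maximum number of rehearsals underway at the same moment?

2

Walk through starts and ends in time order (an end at T is processed before a start at T):
Apr 9 08:00 start SLOT42 → 1
Apr 9 08:30 start SLOT43 → 2
Apr 9 10:00 end SLOT43 → 1
Apr 9 12:00 end SLOT42 → 0
Apr 9 20:30 start SLOT45 → 1
Apr 9 21:30 start SLOT44 → 2
Apr 9 23:00 end SLOT44 → 1
Apr 9 23:30 end SLOT45 → 0
Apr 10 10:00 start SLOT47 → 1
Apr 10 12:00 end SLOT47 → 0
Apr 10 14:30 start SLOT49 → 1
Apr 10 15:30 start SLOT48 → 2
Apr 10 16:30 end SLOT48 → 1
Apr 10 17:00 end SLOT49 → 0
Apr 10 17:00 start SLOT46 → 1
Apr 10 18:30 end SLOT46 → 0
Peak is 2, at Apr 9 08:30 (SLOT42, SLOT43).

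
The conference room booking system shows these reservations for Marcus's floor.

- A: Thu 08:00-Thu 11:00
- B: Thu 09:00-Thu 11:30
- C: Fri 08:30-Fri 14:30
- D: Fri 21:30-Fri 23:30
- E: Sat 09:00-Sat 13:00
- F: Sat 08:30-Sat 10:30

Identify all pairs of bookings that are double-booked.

A & B, E & F

Sorted by start: A, B, C, D, F, E.
B starts before A ends → A and B overlap.
C starts after A ends — done with A.
C starts after B ends — done with B.
D starts after C ends — done with C.
F starts after D ends — done with D.
E starts before F ends → F and E overlap.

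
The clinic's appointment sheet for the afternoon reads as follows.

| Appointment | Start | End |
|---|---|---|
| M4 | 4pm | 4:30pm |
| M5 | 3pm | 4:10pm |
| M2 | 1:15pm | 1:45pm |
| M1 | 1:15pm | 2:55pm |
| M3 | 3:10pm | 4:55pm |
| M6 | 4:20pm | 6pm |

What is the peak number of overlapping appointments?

Sort all start/end points and keep a running count:
1:15pm start M1 → 1
1:15pm start M2 → 2
1:45pm end M2 → 1
2:55pm end M1 → 0
3pm start M5 → 1
3:10pm start M3 → 2
4pm start M4 → 3
4:10pm end M5 → 2
4:20pm start M6 → 3
4:30pm end M4 → 2
4:55pm end M3 → 1
6pm end M6 → 0
Peak is 3, at 4pm (M3, M4, M5).

3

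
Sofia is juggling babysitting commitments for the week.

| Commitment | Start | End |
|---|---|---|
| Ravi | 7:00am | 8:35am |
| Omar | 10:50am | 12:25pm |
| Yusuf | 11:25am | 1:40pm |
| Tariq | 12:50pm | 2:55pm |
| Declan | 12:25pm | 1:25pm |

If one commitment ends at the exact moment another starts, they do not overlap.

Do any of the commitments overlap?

Sorted by start: Ravi, Omar, Yusuf, Declan, Tariq.
Omar starts after Ravi ends, so nothing later overlaps Ravi either.
Yusuf starts before Omar ends → Omar and Yusuf overlap.
That's a conflict, so the schedule is not conflict-free.

Yes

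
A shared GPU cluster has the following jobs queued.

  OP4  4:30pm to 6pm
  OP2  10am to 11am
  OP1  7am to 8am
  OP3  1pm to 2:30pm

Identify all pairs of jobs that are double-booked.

Check each pair: they overlap iff neither finishes before the other starts.
Sorted by start: OP1, OP2, OP3, OP4.
OP2 starts after OP1 ends, so OP1 has no further overlaps.
OP3 starts after OP2 ends, so OP2 has no further overlaps.
OP4 starts after OP3 ends.

none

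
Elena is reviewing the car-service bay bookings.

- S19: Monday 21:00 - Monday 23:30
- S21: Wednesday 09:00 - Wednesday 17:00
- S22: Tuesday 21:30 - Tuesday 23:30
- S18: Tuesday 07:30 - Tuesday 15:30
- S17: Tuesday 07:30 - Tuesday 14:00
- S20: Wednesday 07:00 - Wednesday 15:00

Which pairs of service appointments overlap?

S17 & S18, S20 & S21

Sorted by start: S19, S17, S18, S22, S20, S21.
S17 starts after S19 ends, so nothing later overlaps S19 either.
S18 starts before S17 ends → S17 and S18 overlap.
S22 starts after S17 ends, so nothing later overlaps S17 either.
S22 starts after S18 ends, so nothing later overlaps S18 either.
S20 starts after S22 ends, so nothing later overlaps S22 either.
S21 starts before S20 ends → S20 and S21 overlap.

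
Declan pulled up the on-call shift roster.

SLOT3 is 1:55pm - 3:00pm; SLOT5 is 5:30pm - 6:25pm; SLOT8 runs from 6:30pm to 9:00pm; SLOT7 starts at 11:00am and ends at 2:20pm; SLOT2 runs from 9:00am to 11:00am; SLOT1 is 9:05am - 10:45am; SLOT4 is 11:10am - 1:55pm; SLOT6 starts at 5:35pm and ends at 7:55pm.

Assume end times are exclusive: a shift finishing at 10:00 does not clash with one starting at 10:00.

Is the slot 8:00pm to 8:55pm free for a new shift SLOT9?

No — it overlaps SLOT8

SLOT2: ends 11:00am at or before SLOT9 starts 8:00pm → clear.
SLOT1: ends 10:45am at or before SLOT9 starts 8:00pm → clear.
SLOT7: ends 2:20pm at or before SLOT9 starts 8:00pm → clear.
SLOT4: ends 1:55pm at or before SLOT9 starts 8:00pm → clear.
SLOT3: ends 3:00pm at or before SLOT9 starts 8:00pm → clear.
SLOT5: ends 6:25pm at or before SLOT9 starts 8:00pm → clear.
SLOT6: ends 7:55pm at or before SLOT9 starts 8:00pm → clear.
SLOT8: starts 6:30pm before SLOT9 ends 8:55pm, and ends 9:00pm after SLOT9 starts 8:00pm → overlap.
SLOT9 overlaps SLOT8.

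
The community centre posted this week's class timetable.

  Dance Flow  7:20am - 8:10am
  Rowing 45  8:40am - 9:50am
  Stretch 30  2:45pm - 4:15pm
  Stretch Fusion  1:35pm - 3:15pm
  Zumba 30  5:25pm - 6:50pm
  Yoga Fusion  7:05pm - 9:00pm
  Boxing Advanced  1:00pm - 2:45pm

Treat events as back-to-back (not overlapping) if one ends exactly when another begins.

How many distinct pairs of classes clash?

Two intervals overlap when each starts before the other ends.
Sorted by start: Dance Flow, Rowing 45, Boxing Advanced, Stretch Fusion, Stretch 30, Zumba 30, Yoga Fusion.
Rowing 45 starts after Dance Flow ends — done with Dance Flow.
Boxing Advanced starts after Rowing 45 ends — done with Rowing 45.
Stretch Fusion starts before Boxing Advanced ends → Boxing Advanced and Stretch Fusion overlap.
Stretch 30 starts exactly when Boxing Advanced ends (back-to-back, no overlap) — done with Boxing Advanced.
Stretch 30 starts before Stretch Fusion ends → Stretch Fusion and Stretch 30 overlap.
Zumba 30 starts after Stretch Fusion ends — done with Stretch Fusion.
Zumba 30 starts after Stretch 30 ends — done with Stretch 30.
Yoga Fusion starts after Zumba 30 ends.
Overlapping pairs: Boxing Advanced & Stretch Fusion, Stretch 30 & Stretch Fusion — 2 in total.

2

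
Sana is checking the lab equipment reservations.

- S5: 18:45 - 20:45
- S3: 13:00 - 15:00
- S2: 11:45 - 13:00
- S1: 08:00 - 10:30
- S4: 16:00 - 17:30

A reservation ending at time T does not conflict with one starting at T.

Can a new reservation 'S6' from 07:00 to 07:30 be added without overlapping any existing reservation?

Yes — the slot is free

S1: starts 08:00 at or after S6 ends 07:30 → clear.
S2: starts 11:45 at or after S6 ends 07:30 → clear.
S3: starts 13:00 at or after S6 ends 07:30 → clear.
S4: starts 16:00 at or after S6 ends 07:30 → clear.
S5: starts 18:45 at or after S6 ends 07:30 → clear.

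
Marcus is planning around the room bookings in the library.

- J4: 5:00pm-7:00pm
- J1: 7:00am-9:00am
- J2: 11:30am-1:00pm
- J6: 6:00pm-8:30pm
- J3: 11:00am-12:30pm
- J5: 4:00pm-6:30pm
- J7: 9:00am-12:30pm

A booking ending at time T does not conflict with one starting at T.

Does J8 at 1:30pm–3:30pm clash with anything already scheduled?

No — it doesn't clash with anything

J1: ends 9:00am at or before J8 starts 1:30pm → clear.
J7: ends 12:30pm at or before J8 starts 1:30pm → clear.
J3: ends 12:30pm at or before J8 starts 1:30pm → clear.
J2: ends 1:00pm at or before J8 starts 1:30pm → clear.
J5: starts 4:00pm at or after J8 ends 3:30pm → clear.
J4: starts 5:00pm at or after J8 ends 3:30pm → clear.
J6: starts 6:00pm at or after J8 ends 3:30pm → clear.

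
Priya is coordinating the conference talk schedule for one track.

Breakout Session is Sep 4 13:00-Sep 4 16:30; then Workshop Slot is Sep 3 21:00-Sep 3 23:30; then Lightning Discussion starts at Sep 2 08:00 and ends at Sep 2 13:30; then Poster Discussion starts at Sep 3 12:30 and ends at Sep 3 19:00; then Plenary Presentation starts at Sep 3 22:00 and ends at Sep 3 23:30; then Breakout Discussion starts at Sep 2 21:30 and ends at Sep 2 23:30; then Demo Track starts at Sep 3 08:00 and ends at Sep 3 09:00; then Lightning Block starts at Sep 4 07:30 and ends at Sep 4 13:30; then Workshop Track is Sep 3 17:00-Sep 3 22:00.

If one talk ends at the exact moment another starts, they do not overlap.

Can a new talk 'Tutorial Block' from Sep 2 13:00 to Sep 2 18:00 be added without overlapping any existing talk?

No — it overlaps Lightning Discussion

Lightning Discussion: starts Sep 2 08:00 before Tutorial Block ends Sep 2 18:00, and ends Sep 2 13:30 after Tutorial Block starts Sep 2 13:00 → overlap.
Breakout Discussion: starts Sep 2 21:30 at or after Tutorial Block ends Sep 2 18:00 → clear.
Demo Track: starts Sep 3 08:00 at or after Tutorial Block ends Sep 2 18:00 → clear.
Poster Discussion: starts Sep 3 12:30 at or after Tutorial Block ends Sep 2 18:00 → clear.
Workshop Track: starts Sep 3 17:00 at or after Tutorial Block ends Sep 2 18:00 → clear.
Workshop Slot: starts Sep 3 21:00 at or after Tutorial Block ends Sep 2 18:00 → clear.
Plenary Presentation: starts Sep 3 22:00 at or after Tutorial Block ends Sep 2 18:00 → clear.
Lightning Block: starts Sep 4 07:30 at or after Tutorial Block ends Sep 2 18:00 → clear.
Breakout Session: starts Sep 4 13:00 at or after Tutorial Block ends Sep 2 18:00 → clear.
Tutorial Block overlaps Lightning Discussion.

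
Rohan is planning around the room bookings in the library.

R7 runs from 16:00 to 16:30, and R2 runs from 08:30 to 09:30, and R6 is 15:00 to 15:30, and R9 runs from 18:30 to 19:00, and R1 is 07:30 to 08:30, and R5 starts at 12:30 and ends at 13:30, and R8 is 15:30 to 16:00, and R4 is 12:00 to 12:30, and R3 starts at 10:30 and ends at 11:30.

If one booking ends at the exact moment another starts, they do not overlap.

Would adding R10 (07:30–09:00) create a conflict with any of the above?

Yes — it overlaps R1, R2

R1: starts 07:30 before R10 ends 09:00, and ends 08:30 after R10 starts 07:30 → overlap.
R2: starts 08:30 before R10 ends 09:00, and ends 09:30 after R10 starts 07:30 → overlap.
R3: starts 10:30 at or after R10 ends 09:00 → clear.
R4: starts 12:00 at or after R10 ends 09:00 → clear.
R5: starts 12:30 at or after R10 ends 09:00 → clear.
R6: starts 15:00 at or after R10 ends 09:00 → clear.
R8: starts 15:30 at or after R10 ends 09:00 → clear.
R7: starts 16:00 at or after R10 ends 09:00 → clear.
R9: starts 18:30 at or after R10 ends 09:00 → clear.
R10 overlaps R1, R2.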